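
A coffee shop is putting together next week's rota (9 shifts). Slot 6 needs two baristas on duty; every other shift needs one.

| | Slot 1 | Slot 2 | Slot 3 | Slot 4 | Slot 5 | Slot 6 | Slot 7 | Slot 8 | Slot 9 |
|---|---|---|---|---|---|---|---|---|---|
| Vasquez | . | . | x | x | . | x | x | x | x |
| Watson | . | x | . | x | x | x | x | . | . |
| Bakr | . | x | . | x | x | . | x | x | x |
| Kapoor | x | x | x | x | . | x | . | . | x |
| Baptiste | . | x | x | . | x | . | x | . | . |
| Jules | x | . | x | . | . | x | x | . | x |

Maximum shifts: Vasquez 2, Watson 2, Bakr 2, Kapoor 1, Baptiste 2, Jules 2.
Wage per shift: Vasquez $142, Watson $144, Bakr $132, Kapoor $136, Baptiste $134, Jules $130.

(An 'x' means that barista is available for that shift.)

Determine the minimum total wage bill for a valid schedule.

Picking the cheapest available barista for each shift independently would cost $1314, but that ignores the shift limits.
An optimal schedule: Slot 1→Jules, Slot 2→Baptiste, Slot 3→Jules, Slot 4→Kapoor, Slot 5→Bakr, Slot 6→Vasquez+Watson, Slot 7→Baptiste, Slot 8→Bakr, Slot 9→Vasquez.
Total: 130 + 134 + 130 + 136 + 132 + 142 + 144 + 134 + 132 + 142 = $1356.

$1356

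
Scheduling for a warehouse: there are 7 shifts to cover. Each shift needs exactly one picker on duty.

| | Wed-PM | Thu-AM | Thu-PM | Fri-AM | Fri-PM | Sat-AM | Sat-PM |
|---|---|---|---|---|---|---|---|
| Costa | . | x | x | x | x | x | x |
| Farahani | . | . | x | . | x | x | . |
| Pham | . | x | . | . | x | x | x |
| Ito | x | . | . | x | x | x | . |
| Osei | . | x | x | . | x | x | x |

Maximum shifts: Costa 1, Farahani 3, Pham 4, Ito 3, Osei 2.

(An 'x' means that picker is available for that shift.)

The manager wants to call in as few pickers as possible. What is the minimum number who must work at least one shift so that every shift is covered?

7 slots to fill and no one can take more than 4, so at least ⌈7/4⌉ = 2 pickers are needed.
No set of 2 pickers can cover every shift (each such set leaves at least one shift with no one available or exceeds a cap).
Costa, Pham, and Ito alone can cover everything: Wed-PM→Ito, Thu-AM→Pham, Thu-PM→Costa, Fri-AM→Ito, Fri-PM→Pham, Sat-AM→Pham, Sat-PM→Pham.

3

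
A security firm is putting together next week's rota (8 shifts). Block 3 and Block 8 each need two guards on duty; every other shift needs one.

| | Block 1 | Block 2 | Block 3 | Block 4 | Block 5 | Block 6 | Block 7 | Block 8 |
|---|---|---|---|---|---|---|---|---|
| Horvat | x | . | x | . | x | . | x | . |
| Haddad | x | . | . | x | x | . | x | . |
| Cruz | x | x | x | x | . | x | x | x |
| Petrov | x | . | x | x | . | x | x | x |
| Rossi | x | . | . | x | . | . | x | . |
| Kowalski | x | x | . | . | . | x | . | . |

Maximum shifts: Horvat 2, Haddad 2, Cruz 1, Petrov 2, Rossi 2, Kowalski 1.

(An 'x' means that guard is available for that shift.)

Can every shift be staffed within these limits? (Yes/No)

No

Total capacity is 10 and 10 slots are needed, so capacity alone doesn't rule it out.
Shifts {Block 2, Block 3, Block 6, Block 8} need 6 worker-slots in total, but the guards available for any of those shifts (Horvat, Cruz, Petrov, and Kowalski) can supply at most 5 among them. So no valid schedule exists.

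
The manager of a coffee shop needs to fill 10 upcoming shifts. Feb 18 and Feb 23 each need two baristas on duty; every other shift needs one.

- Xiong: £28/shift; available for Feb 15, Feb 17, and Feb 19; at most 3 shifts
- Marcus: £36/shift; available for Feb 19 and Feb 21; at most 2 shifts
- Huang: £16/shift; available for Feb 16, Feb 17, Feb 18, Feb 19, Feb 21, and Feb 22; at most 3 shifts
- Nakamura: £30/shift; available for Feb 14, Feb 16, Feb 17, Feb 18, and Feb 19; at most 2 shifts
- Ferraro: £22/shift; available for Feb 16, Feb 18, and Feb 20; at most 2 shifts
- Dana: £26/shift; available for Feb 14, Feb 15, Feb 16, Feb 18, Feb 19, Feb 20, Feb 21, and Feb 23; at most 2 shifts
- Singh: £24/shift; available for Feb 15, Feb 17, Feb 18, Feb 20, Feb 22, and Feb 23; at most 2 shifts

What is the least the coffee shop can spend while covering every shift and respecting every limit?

Feb 23 can only be covered by Dana and Singh, so that assignment is forced.
Picking the cheapest available barista for each shift independently would cost £240, but that ignores the shift limits.
An optimal schedule: Feb 14→Dana, Feb 15→Xiong, Feb 16→Huang, Feb 17→Xiong, Feb 18→Ferraro+Singh, Feb 19→Xiong, Feb 20→Ferraro, Feb 21→Huang, Feb 22→Huang, Feb 23→Singh+Dana.
Total: 26 + 28 + 16 + 28 + 22 + 24 + 28 + 22 + 16 + 16 + 24 + 26 = £276.

£276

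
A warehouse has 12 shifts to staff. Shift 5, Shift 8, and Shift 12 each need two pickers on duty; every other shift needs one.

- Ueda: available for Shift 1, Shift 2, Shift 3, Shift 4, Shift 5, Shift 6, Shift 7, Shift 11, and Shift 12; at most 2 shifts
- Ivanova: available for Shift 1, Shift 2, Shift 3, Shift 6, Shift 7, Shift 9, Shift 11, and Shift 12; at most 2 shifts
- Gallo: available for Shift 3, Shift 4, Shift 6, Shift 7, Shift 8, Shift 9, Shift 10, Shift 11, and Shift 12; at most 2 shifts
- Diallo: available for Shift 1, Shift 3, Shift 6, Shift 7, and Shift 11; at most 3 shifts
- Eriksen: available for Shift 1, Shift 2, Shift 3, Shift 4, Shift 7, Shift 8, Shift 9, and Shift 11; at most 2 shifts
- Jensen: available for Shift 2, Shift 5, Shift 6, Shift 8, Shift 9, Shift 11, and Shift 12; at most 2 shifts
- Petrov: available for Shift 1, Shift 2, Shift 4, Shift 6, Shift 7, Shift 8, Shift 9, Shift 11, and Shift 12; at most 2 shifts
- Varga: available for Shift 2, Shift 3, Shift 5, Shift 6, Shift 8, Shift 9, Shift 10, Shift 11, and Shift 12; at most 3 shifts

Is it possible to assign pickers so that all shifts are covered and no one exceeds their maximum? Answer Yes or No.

Yes

One valid schedule: Shift 1→Ivanova, Shift 2→Ivanova, Shift 3→Gallo, Shift 4→Ueda, Shift 5→Ueda+Jensen, Shift 6→Diallo, Shift 7→Diallo, Shift 8→Eriksen+Jensen, Shift 9→Eriksen, Shift 10→Gallo, Shift 11→Diallo, Shift 12→Petrov+Varga.
Loads: Ueda 2/2, Ivanova 2/2, Gallo 2/2, Diallo 3/3, Eriksen 2/2, Jensen 2/2, Petrov 1/2, Varga 1/3 — all within limits.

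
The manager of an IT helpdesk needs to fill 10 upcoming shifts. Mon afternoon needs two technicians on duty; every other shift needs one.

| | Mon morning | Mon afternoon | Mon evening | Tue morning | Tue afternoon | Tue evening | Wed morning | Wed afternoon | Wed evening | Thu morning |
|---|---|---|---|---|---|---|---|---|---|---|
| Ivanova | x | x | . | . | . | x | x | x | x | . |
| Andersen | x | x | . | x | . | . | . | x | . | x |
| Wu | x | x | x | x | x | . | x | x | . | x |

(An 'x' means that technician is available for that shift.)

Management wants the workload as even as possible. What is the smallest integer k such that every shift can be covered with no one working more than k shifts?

With 3 technicians and 11 worker-slots to fill, someone must work at least ⌈11/3⌉ = 4 shifts, so k ≥ 4.
k = 4 works: Mon morning→Ivanova, Mon afternoon→Andersen+Wu, Mon evening→Wu, Tue morning→Andersen, Tue afternoon→Wu, Tue evening→Ivanova, Wed morning→Ivanova, Wed afternoon→Andersen, Wed evening→Ivanova, Thu morning→Andersen.
Loads: Ivanova 4, Andersen 4, Wu 3 — all ≤ 4.

4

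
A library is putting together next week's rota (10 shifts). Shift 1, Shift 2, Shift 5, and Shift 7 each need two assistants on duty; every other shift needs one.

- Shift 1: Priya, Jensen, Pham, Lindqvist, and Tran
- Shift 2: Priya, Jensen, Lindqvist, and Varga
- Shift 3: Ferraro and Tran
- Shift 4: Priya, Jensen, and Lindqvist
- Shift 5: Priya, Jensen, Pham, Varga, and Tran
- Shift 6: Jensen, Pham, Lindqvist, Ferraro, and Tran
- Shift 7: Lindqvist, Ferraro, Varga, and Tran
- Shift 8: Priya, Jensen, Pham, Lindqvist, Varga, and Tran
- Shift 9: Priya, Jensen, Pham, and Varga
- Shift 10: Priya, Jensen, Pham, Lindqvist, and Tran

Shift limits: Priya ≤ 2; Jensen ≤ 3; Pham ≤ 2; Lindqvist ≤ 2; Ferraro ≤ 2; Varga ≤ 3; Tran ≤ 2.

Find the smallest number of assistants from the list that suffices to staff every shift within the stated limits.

6

14 slots to fill and no one can take more than 3, so at least ⌈14/3⌉ = 5 assistants are needed.
Any 5 assistants together have capacity at most 3+3+2+2+2 = 12 < 14 slots, so 5 can never suffice.
Priya, Jensen, Pham, Lindqvist, Ferraro, and Varga alone can cover everything: Shift 1→Jensen+Pham, Shift 2→Lindqvist+Varga, Shift 3→Ferraro, Shift 4→Priya, Shift 5→Pham+Varga, Shift 6→Jensen, Shift 7→Lindqvist+Ferraro, Shift 8→Varga, Shift 9→Priya, Shift 10→Jensen.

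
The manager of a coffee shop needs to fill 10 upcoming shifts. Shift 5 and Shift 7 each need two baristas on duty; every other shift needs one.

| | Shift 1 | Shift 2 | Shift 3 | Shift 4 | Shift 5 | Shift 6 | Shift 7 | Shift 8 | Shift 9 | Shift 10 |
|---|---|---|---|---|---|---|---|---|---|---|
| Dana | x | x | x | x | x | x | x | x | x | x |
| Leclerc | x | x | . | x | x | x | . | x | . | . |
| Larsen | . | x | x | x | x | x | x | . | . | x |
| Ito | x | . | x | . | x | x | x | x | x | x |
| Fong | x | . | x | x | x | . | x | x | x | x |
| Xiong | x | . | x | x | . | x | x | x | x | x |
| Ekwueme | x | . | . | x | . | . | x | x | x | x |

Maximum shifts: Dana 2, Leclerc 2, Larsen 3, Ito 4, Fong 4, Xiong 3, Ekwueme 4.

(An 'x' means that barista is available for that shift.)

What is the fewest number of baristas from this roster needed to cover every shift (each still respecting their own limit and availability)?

4

12 slots to fill and no one can take more than 4, so at least ⌈12/4⌉ = 3 baristas are needed.
No set of 3 baristas can cover every shift (each such set leaves at least one shift with no one available or exceeds a cap).
Dana, Leclerc, Ito, and Fong alone can cover everything: Shift 1→Fong, Shift 2→Dana, Shift 3→Dana, Shift 4→Leclerc, Shift 5→Ito+Fong, Shift 6→Leclerc, Shift 7→Ito+Fong, Shift 8→Fong, Shift 9→Ito, Shift 10→Ito.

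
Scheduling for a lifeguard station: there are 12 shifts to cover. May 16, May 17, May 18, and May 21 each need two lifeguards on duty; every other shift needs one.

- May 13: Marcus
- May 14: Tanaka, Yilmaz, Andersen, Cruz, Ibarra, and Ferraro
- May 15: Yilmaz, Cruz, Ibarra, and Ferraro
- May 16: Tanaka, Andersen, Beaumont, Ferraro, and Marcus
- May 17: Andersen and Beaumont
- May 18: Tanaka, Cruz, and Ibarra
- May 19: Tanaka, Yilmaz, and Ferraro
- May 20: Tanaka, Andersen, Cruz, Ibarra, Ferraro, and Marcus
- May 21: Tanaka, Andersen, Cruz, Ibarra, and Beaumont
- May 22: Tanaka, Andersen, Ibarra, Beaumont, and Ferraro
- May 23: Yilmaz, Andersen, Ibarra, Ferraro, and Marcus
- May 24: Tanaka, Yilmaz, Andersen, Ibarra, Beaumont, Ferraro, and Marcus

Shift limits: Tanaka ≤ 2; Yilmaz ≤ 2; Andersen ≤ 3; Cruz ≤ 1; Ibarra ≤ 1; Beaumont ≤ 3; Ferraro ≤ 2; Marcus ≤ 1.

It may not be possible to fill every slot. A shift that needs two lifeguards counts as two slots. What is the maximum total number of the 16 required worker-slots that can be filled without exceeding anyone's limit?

15

Total capacity across all lifeguards is 2+2+3+1+1+3+2+1 = 15, and 16 slots are needed, so at most 15 can be filled.
An assignment achieving 15: May 13→Marcus, May 14→Ferraro, May 15→Yilmaz, May 16→Andersen+Beaumont, May 17→Andersen+Beaumont, May 18→Tanaka+Cruz, May 19→Tanaka, May 20→Ferraro, May 21→Andersen+Ibarra, May 22→Beaumont, May 23→Yilmaz.
Loads: Tanaka 2/2, Yilmaz 2/2, Andersen 3/3, Cruz 1/1, Ibarra 1/1, Beaumont 3/3, Ferraro 2/2, Marcus 1/1.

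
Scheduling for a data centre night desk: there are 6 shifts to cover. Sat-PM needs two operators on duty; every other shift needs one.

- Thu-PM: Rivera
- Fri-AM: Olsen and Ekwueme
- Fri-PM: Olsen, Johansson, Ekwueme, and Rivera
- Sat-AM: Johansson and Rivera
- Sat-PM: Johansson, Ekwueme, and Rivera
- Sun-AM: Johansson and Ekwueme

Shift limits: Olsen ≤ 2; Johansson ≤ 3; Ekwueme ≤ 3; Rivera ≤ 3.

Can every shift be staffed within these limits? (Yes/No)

Thu-PM can only be covered by Rivera, so that assignment is forced.
One valid schedule: Thu-PM→Rivera, Fri-AM→Olsen, Fri-PM→Olsen, Sat-AM→Johansson, Sat-PM→Johansson+Ekwueme, Sun-AM→Johansson.
Loads: Olsen 2/2, Johansson 3/3, Ekwueme 1/3, Rivera 1/3 — all within limits.

Yes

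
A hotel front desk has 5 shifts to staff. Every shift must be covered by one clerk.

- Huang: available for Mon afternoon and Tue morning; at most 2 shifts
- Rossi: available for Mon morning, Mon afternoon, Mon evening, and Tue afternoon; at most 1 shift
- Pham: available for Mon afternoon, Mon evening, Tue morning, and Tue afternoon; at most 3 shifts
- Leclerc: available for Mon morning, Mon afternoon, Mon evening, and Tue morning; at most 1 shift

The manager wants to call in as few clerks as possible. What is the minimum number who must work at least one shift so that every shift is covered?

5 slots to fill and no one can take more than 3, so at least ⌈5/3⌉ = 2 clerks are needed.
No set of 2 clerks can cover every shift (each such set leaves at least one shift with no one available or exceeds a cap).
Huang, Rossi, and Pham alone can cover everything: Mon morning→Rossi, Mon afternoon→Huang, Mon evening→Pham, Tue morning→Huang, Tue afternoon→Pham.

3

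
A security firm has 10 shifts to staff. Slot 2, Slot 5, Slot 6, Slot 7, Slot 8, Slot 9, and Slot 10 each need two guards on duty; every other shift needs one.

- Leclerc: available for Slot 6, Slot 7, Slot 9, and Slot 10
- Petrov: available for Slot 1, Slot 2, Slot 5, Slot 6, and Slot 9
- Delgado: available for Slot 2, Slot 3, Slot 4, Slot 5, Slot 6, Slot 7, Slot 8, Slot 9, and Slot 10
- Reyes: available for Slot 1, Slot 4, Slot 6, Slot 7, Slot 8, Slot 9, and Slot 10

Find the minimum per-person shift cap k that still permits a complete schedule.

With 4 guards and 17 worker-slots to fill, someone must work at least ⌈17/4⌉ = 5 shifts, so k ≥ 5.
k = 5 works: Slot 1→Petrov, Slot 2→Petrov+Delgado, Slot 3→Delgado, Slot 4→Delgado, Slot 5→Petrov+Delgado, Slot 6→Leclerc+Petrov, Slot 7→Leclerc+Reyes, Slot 8→Delgado+Reyes, Slot 9→Leclerc+Petrov, Slot 10→Leclerc+Reyes.
Loads: Leclerc 4, Petrov 5, Delgado 5, Reyes 3 — all ≤ 5.

5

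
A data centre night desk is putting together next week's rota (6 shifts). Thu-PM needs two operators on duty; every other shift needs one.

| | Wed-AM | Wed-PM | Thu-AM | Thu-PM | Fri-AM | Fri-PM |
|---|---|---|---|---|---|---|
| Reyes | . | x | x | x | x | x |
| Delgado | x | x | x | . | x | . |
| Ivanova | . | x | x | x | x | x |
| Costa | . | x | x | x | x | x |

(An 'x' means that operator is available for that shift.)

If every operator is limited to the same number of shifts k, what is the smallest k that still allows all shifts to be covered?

2

With 4 operators and 7 worker-slots to fill, someone must work at least ⌈7/4⌉ = 2 shifts, so k ≥ 2.
k = 2 works: Wed-AM→Delgado, Wed-PM→Delgado, Thu-AM→Ivanova, Thu-PM→Reyes+Ivanova, Fri-AM→Costa, Fri-PM→Reyes.
Loads: Reyes 2, Delgado 2, Ivanova 2, Costa 1 — all ≤ 2.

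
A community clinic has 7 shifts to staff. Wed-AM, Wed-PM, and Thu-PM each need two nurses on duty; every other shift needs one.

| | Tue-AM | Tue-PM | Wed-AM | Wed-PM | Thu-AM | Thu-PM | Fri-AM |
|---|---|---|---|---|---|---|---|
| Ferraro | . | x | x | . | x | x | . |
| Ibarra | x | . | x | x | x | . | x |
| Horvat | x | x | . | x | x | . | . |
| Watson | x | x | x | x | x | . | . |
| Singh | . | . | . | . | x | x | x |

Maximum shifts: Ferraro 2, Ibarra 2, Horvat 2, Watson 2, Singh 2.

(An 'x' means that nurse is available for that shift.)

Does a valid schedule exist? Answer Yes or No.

Yes

Thu-PM can only be covered by Ferraro and Singh, so that assignment is forced.
One valid schedule: Tue-AM→Ibarra, Tue-PM→Horvat, Wed-AM→Ferraro+Watson, Wed-PM→Horvat+Watson, Thu-AM→Singh, Thu-PM→Ferraro+Singh, Fri-AM→Ibarra.
Loads: Ferraro 2/2, Ibarra 2/2, Horvat 2/2, Watson 2/2, Singh 2/2 — all within limits.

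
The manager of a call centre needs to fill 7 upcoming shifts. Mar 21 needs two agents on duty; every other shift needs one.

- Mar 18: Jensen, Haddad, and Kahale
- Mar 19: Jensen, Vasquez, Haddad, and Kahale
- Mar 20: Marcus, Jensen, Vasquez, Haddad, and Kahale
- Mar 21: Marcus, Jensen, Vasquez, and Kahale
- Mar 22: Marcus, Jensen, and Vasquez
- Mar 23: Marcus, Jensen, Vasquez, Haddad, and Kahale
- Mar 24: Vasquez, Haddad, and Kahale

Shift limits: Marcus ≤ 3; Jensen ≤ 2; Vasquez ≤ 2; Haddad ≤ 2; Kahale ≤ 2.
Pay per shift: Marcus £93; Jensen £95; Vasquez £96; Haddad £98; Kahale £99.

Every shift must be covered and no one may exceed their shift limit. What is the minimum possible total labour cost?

£759

Picking the cheapest available agent for each shift independently would cost £753, but that ignores the shift limits.
An optimal schedule: Mar 18→Jensen, Mar 19→Jensen, Mar 20→Marcus, Mar 21→Marcus+Vasquez, Mar 22→Marcus, Mar 23→Haddad, Mar 24→Vasquez.
Total: 95 + 95 + 93 + 93 + 96 + 93 + 98 + 96 = £759.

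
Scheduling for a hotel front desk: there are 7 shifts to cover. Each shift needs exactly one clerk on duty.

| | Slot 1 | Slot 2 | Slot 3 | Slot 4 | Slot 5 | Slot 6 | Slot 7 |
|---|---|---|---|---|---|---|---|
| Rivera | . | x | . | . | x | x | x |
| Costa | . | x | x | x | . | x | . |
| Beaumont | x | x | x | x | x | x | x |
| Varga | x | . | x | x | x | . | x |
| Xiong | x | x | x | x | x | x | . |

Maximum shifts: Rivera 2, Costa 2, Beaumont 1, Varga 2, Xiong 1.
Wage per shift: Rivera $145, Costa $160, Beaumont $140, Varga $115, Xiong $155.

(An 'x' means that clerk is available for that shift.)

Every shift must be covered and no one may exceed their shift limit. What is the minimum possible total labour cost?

Picking the cheapest available clerk for each shift independently would cost $855, but that ignores the shift limits.
An optimal schedule: Slot 1→Varga, Slot 2→Beaumont, Slot 3→Xiong, Slot 4→Costa, Slot 5→Rivera, Slot 6→Rivera, Slot 7→Varga.
Total: 115 + 140 + 155 + 160 + 145 + 145 + 115 = $975.

$975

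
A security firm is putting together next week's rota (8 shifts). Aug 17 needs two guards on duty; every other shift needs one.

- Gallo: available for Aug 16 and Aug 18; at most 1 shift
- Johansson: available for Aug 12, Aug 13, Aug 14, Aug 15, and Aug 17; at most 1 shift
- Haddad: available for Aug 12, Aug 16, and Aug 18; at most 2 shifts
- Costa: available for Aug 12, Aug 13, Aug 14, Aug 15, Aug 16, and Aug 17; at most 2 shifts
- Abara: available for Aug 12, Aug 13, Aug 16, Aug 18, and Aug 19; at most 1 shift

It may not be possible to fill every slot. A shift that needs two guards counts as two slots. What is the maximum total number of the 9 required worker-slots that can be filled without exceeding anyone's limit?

7

Total capacity across all guards is 1+1+2+2+1 = 7, and 9 slots are needed, so at most 7 can be filled.
An assignment achieving 7: Aug 12→Haddad, Aug 14→Johansson, Aug 15→Costa, Aug 16→Haddad, Aug 17→Costa, Aug 18→Gallo, Aug 19→Abara.
Loads: Gallo 1/1, Johansson 1/1, Haddad 2/2, Costa 2/2, Abara 1/1.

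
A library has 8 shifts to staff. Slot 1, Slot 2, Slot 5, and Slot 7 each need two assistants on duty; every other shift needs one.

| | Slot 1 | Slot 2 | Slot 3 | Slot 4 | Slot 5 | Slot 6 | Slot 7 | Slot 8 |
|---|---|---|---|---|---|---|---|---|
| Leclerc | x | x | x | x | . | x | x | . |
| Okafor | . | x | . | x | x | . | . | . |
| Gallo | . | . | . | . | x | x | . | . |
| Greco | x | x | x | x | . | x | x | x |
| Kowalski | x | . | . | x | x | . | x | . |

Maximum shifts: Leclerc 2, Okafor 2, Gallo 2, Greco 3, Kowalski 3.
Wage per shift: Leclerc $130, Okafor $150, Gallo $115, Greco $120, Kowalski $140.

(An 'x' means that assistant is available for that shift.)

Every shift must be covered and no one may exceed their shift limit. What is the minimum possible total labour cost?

$1570

Slot 8 can only be covered by Greco, so that assignment is forced.
Picking the cheapest available assistant for each shift independently would cost $1480, but that ignores the shift limits.
An optimal schedule: Slot 1→Leclerc+Kowalski, Slot 2→Okafor+Greco, Slot 3→Leclerc, Slot 4→Kowalski, Slot 5→Okafor+Gallo, Slot 6→Gallo, Slot 7→Greco+Kowalski, Slot 8→Greco.
Total: 130 + 140 + 150 + 120 + 130 + 140 + 150 + 115 + 115 + 120 + 140 + 120 = $1570.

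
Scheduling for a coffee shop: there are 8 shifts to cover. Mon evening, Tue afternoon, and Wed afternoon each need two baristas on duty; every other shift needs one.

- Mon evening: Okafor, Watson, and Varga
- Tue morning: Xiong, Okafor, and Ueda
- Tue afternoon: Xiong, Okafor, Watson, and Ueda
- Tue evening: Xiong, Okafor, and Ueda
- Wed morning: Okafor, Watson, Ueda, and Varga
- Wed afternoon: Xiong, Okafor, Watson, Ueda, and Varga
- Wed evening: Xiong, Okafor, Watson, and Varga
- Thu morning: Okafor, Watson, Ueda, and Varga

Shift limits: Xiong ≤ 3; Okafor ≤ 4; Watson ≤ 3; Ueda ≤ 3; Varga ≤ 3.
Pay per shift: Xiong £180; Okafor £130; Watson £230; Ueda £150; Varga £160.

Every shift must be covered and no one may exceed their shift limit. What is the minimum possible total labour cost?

Picking the cheapest available barista for each shift independently would cost £1500, but that ignores the shift limits.
An optimal schedule: Mon evening→Okafor+Varga, Tue morning→Okafor, Tue afternoon→Ueda+Xiong, Tue evening→Okafor, Wed morning→Okafor, Wed afternoon→Ueda+Varga, Wed evening→Varga, Thu morning→Ueda.
Total: 130 + 160 + 130 + 150 + 180 + 130 + 130 + 150 + 160 + 160 + 150 = £1630.

£1630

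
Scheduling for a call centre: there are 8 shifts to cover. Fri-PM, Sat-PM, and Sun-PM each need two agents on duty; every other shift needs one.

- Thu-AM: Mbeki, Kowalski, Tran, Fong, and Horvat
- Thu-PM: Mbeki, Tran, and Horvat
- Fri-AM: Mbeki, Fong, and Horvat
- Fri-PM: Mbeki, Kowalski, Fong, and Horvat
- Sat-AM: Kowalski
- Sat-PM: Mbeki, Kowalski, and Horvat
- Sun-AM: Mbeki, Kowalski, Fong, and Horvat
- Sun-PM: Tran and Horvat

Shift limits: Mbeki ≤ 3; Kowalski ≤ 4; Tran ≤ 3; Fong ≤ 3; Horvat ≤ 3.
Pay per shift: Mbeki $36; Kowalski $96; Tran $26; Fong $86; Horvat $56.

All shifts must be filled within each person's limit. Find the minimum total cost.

Sat-AM can only be covered by Kowalski, so that assignment is forced.
Sun-PM can only be covered by Tran and Horvat, so that assignment is forced.
Picking the cheapest available agent for each shift independently would cost $486, but that ignores the shift limits.
An optimal schedule: Thu-AM→Tran, Thu-PM→Tran, Fri-AM→Mbeki, Fri-PM→Horvat+Fong, Sat-AM→Kowalski, Sat-PM→Mbeki+Horvat, Sun-AM→Mbeki, Sun-PM→Tran+Horvat.
Total: 26 + 26 + 36 + 56 + 86 + 96 + 36 + 56 + 36 + 26 + 56 = $536.

$536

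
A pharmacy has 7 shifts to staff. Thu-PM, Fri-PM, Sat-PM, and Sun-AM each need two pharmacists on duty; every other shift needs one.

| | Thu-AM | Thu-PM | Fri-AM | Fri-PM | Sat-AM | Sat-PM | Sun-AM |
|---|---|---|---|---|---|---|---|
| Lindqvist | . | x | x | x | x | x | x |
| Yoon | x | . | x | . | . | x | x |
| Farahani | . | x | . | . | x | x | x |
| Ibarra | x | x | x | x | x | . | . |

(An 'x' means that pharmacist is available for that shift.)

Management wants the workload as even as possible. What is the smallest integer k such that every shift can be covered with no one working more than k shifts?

With 4 pharmacists and 11 worker-slots to fill, someone must work at least ⌈11/4⌉ = 3 shifts, so k ≥ 3.
k = 3 works: Thu-AM→Yoon, Thu-PM→Lindqvist+Farahani, Fri-AM→Lindqvist, Fri-PM→Lindqvist+Ibarra, Sat-AM→Ibarra, Sat-PM→Yoon+Farahani, Sun-AM→Yoon+Farahani.
Loads: Lindqvist 3, Yoon 3, Farahani 3, Ibarra 2 — all ≤ 3.

3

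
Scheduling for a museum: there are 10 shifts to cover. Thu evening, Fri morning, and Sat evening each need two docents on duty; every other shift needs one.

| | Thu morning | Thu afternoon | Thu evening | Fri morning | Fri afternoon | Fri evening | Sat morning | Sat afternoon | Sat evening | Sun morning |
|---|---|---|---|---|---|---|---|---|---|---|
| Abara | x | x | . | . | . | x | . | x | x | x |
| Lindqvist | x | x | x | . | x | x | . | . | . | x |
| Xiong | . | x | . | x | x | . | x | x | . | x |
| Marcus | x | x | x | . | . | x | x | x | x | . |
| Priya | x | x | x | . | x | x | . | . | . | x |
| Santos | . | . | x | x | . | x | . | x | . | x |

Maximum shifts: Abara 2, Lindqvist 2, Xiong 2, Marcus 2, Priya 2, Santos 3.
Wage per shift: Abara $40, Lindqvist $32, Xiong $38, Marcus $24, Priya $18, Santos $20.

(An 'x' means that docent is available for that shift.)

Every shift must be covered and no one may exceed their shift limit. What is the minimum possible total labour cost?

Fri morning can only be covered by Xiong and Santos, so that assignment is forced.
Sat evening can only be covered by Abara and Marcus, so that assignment is forced.
Picking the cheapest available docent for each shift independently would cost $294, but that ignores the shift limits.
An optimal schedule: Thu morning→Abara, Thu afternoon→Lindqvist, Thu evening→Priya+Santos, Fri morning→Xiong+Santos, Fri afternoon→Lindqvist, Fri evening→Priya, Sat morning→Xiong, Sat afternoon→Marcus, Sat evening→Abara+Marcus, Sun morning→Santos.
Total: 40 + 32 + 18 + 20 + 38 + 20 + 32 + 18 + 38 + 24 + 40 + 24 + 20 = $364.

$364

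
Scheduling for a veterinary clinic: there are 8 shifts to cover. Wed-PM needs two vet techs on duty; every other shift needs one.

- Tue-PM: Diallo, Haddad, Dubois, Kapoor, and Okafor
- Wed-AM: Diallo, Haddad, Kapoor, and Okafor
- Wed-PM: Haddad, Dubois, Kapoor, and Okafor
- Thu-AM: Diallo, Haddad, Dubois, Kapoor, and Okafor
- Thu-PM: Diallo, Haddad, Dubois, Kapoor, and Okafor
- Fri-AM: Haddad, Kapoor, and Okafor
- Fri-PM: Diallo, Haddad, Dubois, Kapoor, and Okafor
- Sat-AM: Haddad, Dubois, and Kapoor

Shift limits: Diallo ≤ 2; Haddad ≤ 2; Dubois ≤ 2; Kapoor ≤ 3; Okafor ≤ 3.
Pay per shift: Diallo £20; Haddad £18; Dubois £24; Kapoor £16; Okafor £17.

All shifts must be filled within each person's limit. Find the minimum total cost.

£155

Picking the cheapest available vet tech for each shift independently would cost £145, but that ignores the shift limits.
An optimal schedule: Tue-PM→Okafor, Wed-AM→Kapoor, Wed-PM→Okafor+Haddad, Thu-AM→Okafor, Thu-PM→Haddad, Fri-AM→Kapoor, Fri-PM→Diallo, Sat-AM→Kapoor.
Total: 17 + 16 + 17 + 18 + 17 + 18 + 16 + 20 + 16 = £155.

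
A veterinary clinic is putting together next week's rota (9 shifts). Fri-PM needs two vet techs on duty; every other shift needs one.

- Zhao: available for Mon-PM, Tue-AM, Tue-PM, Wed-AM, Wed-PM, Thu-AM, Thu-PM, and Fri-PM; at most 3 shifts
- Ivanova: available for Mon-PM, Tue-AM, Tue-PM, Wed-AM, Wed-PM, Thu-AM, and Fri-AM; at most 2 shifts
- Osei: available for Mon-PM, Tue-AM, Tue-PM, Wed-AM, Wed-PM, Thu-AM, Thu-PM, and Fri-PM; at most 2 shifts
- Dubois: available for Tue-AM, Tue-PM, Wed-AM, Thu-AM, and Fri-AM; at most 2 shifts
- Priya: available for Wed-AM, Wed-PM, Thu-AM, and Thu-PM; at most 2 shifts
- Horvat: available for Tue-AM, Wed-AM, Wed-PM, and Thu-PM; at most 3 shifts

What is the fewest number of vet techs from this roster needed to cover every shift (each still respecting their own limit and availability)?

10 slots to fill and no one can take more than 3, so at least ⌈10/3⌉ = 4 vet techs are needed.
Zhao, Ivanova, Osei, and Horvat alone can cover everything: Mon-PM→Zhao, Tue-AM→Horvat, Tue-PM→Zhao, Wed-AM→Horvat, Wed-PM→Horvat, Thu-AM→Ivanova, Thu-PM→Osei, Fri-AM→Ivanova, Fri-PM→Zhao+Osei.

4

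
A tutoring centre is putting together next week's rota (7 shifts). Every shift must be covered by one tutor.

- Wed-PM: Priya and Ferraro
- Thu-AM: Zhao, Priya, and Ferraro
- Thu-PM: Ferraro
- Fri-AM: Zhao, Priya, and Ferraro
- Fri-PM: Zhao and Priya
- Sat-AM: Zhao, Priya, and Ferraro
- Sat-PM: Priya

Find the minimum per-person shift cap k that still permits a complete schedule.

3

With 3 tutors and 7 worker-slots to fill, someone must work at least ⌈7/3⌉ = 3 shifts, so k ≥ 3.
k = 3 works: Wed-PM→Priya, Thu-AM→Zhao, Thu-PM→Ferraro, Fri-AM→Zhao, Fri-PM→Zhao, Sat-AM→Priya, Sat-PM→Priya.
Loads: Zhao 3, Priya 3, Ferraro 1 — all ≤ 3.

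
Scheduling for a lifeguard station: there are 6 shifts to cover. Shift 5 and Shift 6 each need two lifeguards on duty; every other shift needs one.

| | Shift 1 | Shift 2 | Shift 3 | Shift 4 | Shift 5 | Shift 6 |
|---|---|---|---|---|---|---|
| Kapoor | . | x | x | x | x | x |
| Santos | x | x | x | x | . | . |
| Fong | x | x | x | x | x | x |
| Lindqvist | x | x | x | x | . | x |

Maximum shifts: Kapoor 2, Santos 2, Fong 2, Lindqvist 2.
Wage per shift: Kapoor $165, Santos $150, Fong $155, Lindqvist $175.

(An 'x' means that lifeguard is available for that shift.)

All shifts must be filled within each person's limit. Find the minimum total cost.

$1290

Shift 5 can only be covered by Kapoor and Fong, so that assignment is forced.
Picking the cheapest available lifeguard for each shift independently would cost $1240, but that ignores the shift limits.
An optimal schedule: Shift 1→Santos, Shift 2→Santos, Shift 3→Lindqvist, Shift 4→Lindqvist, Shift 5→Kapoor+Fong, Shift 6→Kapoor+Fong.
Total: 150 + 150 + 175 + 175 + 165 + 155 + 165 + 155 = $1290.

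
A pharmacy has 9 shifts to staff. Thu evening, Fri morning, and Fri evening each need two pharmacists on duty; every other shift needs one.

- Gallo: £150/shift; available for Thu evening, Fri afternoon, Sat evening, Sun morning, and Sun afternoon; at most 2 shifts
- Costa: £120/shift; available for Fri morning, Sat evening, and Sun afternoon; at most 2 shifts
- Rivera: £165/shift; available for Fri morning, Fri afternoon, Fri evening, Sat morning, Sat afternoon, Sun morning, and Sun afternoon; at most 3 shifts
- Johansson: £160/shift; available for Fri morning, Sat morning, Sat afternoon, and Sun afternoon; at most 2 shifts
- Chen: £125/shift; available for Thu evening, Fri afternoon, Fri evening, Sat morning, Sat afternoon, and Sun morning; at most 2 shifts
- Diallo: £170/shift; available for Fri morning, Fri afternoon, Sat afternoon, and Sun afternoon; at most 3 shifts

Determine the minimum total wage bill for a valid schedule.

Thu evening can only be covered by Gallo and Chen, so that assignment is forced.
Fri evening can only be covered by Rivera and Chen, so that assignment is forced.
Picking the cheapest available pharmacist for each shift independently would cost £1585, but that ignores the shift limits.
An optimal schedule: Thu evening→Gallo+Chen, Fri morning→Costa+Johansson, Fri afternoon→Diallo, Fri evening→Rivera+Chen, Sat morning→Rivera, Sat afternoon→Johansson, Sat evening→Gallo, Sun morning→Rivera, Sun afternoon→Costa.
Total: 150 + 125 + 120 + 160 + 170 + 165 + 125 + 165 + 160 + 150 + 165 + 120 = £1775.

£1775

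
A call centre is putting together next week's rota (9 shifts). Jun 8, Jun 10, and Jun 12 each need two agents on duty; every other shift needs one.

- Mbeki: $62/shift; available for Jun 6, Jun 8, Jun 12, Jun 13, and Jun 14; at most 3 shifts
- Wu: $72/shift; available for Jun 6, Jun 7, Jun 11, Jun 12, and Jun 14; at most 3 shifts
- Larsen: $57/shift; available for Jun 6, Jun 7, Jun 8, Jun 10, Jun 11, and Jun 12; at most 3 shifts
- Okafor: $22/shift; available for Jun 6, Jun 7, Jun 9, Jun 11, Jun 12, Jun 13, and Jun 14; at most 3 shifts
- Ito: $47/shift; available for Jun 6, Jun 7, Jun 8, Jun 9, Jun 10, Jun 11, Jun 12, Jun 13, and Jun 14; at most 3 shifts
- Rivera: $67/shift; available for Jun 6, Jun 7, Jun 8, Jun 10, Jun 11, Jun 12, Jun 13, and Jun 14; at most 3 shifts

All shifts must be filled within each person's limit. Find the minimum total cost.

$564

Picking the cheapest available agent for each shift independently would cost $409, but that ignores the shift limits.
An optimal schedule: Jun 6→Mbeki, Jun 7→Okafor, Jun 8→Larsen+Mbeki, Jun 9→Okafor, Jun 10→Ito+Larsen, Jun 11→Ito, Jun 12→Larsen+Mbeki, Jun 13→Okafor, Jun 14→Ito.
Total: 62 + 22 + 57 + 62 + 22 + 47 + 57 + 47 + 57 + 62 + 22 + 47 = $564.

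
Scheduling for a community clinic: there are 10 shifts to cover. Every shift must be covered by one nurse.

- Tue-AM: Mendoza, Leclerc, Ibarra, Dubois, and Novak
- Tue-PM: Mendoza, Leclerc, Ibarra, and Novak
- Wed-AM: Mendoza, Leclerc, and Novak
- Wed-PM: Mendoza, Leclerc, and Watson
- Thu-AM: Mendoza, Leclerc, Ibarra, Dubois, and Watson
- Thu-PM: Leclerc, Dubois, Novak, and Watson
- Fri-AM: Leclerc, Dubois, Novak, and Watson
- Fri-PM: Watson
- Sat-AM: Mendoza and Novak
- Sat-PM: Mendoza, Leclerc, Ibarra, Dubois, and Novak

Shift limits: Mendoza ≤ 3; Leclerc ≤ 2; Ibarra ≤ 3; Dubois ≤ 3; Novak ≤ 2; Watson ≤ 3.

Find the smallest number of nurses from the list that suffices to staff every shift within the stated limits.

10 slots to fill and no one can take more than 3, so at least ⌈10/3⌉ = 4 nurses are needed.
Mendoza, Leclerc, Ibarra, and Watson alone can cover everything: Tue-AM→Mendoza, Tue-PM→Ibarra, Wed-AM→Mendoza, Wed-PM→Watson, Thu-AM→Ibarra, Thu-PM→Leclerc, Fri-AM→Leclerc, Fri-PM→Watson, Sat-AM→Mendoza, Sat-PM→Ibarra.

4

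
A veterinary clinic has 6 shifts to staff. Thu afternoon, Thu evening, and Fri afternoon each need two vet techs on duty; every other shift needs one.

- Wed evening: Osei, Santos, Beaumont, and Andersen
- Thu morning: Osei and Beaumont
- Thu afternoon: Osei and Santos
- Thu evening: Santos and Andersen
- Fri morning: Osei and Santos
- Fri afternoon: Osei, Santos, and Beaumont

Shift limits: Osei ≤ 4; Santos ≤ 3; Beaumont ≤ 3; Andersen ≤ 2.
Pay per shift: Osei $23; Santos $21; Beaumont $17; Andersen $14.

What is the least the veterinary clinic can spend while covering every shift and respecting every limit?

$171

Thu afternoon can only be covered by Osei and Santos, so that assignment is forced.
Thu evening can only be covered by Santos and Andersen, so that assignment is forced.
Picking the cheapest available vet tech for each shift independently would cost $169, but that ignores the shift limits.
An optimal schedule: Wed evening→Andersen, Thu morning→Beaumont, Thu afternoon→Santos+Osei, Thu evening→Andersen+Santos, Fri morning→Santos, Fri afternoon→Beaumont+Osei.
Total: 14 + 17 + 21 + 23 + 14 + 21 + 21 + 17 + 23 = $171.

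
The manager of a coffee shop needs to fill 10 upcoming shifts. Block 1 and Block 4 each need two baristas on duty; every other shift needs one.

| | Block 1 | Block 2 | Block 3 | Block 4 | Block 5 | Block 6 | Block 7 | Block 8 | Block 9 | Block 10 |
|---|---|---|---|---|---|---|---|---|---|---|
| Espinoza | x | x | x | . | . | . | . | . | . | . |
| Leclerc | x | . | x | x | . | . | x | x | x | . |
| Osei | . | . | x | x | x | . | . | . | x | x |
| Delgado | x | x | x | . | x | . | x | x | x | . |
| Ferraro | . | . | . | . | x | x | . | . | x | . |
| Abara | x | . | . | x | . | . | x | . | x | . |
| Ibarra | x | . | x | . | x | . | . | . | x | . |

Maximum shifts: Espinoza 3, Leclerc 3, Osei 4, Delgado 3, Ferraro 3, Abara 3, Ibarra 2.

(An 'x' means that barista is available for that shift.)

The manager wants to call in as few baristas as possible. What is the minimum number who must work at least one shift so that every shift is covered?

4

12 slots to fill and no one can take more than 4, so at least ⌈12/4⌉ = 3 baristas are needed.
Any 3 baristas together have capacity at most 4+3+3 = 10 < 12 slots, so 3 can never suffice.
Leclerc, Osei, Delgado, and Ferraro alone can cover everything: Block 1→Leclerc+Delgado, Block 2→Delgado, Block 3→Osei, Block 4→Leclerc+Osei, Block 5→Osei, Block 6→Ferraro, Block 7→Leclerc, Block 8→Delgado, Block 9→Ferraro, Block 10→Osei.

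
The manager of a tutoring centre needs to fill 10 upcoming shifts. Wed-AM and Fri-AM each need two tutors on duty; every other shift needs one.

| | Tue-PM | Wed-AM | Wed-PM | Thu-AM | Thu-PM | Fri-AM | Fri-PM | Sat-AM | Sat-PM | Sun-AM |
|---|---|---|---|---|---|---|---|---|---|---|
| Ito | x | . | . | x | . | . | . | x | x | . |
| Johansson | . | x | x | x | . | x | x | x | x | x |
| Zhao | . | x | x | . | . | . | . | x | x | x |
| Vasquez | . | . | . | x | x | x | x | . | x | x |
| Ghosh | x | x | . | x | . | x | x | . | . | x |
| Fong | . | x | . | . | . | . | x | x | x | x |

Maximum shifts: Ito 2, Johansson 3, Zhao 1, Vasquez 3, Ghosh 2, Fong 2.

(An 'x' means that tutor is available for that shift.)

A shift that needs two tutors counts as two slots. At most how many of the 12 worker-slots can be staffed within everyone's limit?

12

Total capacity across all tutors is 2+3+1+3+2+2 = 13, and 12 slots are needed, so at most 12 can be filled.
An assignment achieving 12: Tue-PM→Ito, Wed-AM→Johansson+Zhao, Wed-PM→Johansson, Thu-AM→Ito, Thu-PM→Vasquez, Fri-AM→Johansson+Vasquez, Fri-PM→Vasquez, Sat-AM→Fong, Sat-PM→Fong, Sun-AM→Ghosh.
Loads: Ito 2/2, Johansson 3/3, Zhao 1/1, Vasquez 3/3, Ghosh 1/2, Fong 2/2.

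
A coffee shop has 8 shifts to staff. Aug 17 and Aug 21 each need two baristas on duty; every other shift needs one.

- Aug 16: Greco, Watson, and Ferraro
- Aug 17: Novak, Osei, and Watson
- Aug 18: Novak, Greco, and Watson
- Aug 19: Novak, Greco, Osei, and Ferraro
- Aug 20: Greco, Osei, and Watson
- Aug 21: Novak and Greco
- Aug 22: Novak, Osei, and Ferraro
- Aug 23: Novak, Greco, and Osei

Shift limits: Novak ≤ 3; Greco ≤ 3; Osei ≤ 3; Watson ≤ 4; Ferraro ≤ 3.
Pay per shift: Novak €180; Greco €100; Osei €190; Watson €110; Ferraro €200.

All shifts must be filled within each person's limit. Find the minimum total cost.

€1280

Aug 21 can only be covered by Novak and Greco, so that assignment is forced.
Picking the cheapest available barista for each shift independently would cost €1250, but that ignores the shift limits.
An optimal schedule: Aug 16→Watson, Aug 17→Watson+Novak, Aug 18→Watson, Aug 19→Greco, Aug 20→Watson, Aug 21→Greco+Novak, Aug 22→Novak, Aug 23→Greco.
Total: 110 + 110 + 180 + 110 + 100 + 110 + 100 + 180 + 180 + 100 = €1280.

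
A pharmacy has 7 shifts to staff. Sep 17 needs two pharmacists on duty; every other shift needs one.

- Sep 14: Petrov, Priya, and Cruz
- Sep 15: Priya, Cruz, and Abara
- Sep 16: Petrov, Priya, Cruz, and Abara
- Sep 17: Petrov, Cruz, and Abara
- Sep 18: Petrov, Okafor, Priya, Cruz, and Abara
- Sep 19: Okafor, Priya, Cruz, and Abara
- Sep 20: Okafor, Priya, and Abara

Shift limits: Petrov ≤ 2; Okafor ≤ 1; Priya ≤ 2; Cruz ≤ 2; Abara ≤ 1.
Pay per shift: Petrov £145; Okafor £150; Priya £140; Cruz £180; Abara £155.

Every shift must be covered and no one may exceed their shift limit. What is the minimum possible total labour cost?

Picking the cheapest available pharmacist for each shift independently would cost £1140, but that ignores the shift limits.
An optimal schedule: Sep 14→Petrov, Sep 15→Priya, Sep 16→Priya, Sep 17→Petrov+Cruz, Sep 18→Abara, Sep 19→Cruz, Sep 20→Okafor.
Total: 145 + 140 + 140 + 145 + 180 + 155 + 180 + 150 = £1235.

£1235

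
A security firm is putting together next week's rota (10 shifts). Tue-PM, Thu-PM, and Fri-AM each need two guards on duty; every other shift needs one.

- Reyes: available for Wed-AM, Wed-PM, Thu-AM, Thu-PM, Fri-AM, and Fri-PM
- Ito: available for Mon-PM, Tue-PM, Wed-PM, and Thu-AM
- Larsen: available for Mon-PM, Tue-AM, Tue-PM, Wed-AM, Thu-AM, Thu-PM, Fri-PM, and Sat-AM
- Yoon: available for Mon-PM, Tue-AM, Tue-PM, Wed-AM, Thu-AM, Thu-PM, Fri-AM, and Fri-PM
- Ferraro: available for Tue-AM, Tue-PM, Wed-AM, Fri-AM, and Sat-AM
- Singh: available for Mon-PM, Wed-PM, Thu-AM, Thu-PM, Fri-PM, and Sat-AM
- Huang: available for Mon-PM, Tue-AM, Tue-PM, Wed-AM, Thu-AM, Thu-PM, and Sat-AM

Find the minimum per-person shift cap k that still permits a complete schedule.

With 7 guards and 13 worker-slots to fill, someone must work at least ⌈13/7⌉ = 2 shifts, so k ≥ 2.
k = 2 works: Mon-PM→Ito, Tue-AM→Larsen, Tue-PM→Ferraro+Huang, Wed-AM→Yoon, Wed-PM→Reyes, Thu-AM→Ito, Thu-PM→Singh+Huang, Fri-AM→Reyes+Yoon, Fri-PM→Larsen, Sat-AM→Ferraro.
Loads: Reyes 2, Ito 2, Larsen 2, Yoon 2, Ferraro 2, Singh 1, Huang 2 — all ≤ 2.

2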